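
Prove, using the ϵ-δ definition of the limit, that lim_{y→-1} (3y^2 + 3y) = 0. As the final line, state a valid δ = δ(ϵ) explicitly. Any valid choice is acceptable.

Let ϵ > 0. We want δ > 0 such that 0 < |y + 1| < δ implies |(3y^2 + 3y)| < ϵ.
(3y^2 + 3y) = 3y^2 + 3y = (y + 1)(3y).
So |(3y^2 + 3y)| = |y + 1|·|3y|.
Require δ ≤ 2. Then |y + 1| < 2 gives |y| < 3, and by the triangle inequality |3y| ≤ 3·3 = 9.
Hence |(3y^2 + 3y)| ≤ 9|y + 1| < ϵ provided |y + 1| < ϵ/9.
Take δ = min(2, ϵ/9). Then 0 < |y + 1| < δ gives both |y + 1| < 2 and |y + 1| < ϵ/9, so |(3y^2 + 3y)| < ϵ.

δ = min(2, ϵ/9)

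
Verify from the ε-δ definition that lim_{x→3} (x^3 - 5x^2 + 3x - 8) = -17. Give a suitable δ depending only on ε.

Suppose ε > 0. We want δ > 0 such that 0 < |x − 3| < δ implies |(x^3 - 5x^2 + 3x - 8) + 17| < ε.
(x^3 - 5x^2 + 3x - 8) + 17 = x^3 - 5x^2 + 3x + 9 = (x − 3)(x^2 - 2x - 3).
So |(x^3 - 5x^2 + 3x - 8) + 17| = |x − 3|·|x^2 - 2x - 3|.
Require δ ≤ 1. Then |x − 3| < 1 gives |x| < 4, and by the triangle inequality |x^2 - 2x - 3| ≤ 4^2 + 2·4 + 3 = 27.
Hence |(x^3 - 5x^2 + 3x - 8) + 17| ≤ 27|x − 3| < ε provided |x − 3| < ε/27.
Choosing δ = min(1, ε/27) ensures both conditions, hence |(x^3 - 5x^2 + 3x - 8) + 17| < ε.

δ = min(1, ε/27)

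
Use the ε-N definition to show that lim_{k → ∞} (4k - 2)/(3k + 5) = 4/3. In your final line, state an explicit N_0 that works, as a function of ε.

N_0 = (26/9)/ε

Let ε > 0. For k ≥ 1, |(4k - 2)/(3k + 5) − (4/3)| = |-26|/(3(3k + 5)) = 26/(3(3k + 5)).
Since 3k + 5 ≥ 3k for k ≥ 1, this is ≤ 26/(3·3k) = (26/9)/k.
So |(4k - 2)/(3k + 5) − (4/3)| < ε whenever k > (26/9)/ε.
Take N_0 = (26/9)/ε. If k > N_0 then |(4k - 2)/(3k + 5) − (4/3)| ≤ (26/9)/k < ε.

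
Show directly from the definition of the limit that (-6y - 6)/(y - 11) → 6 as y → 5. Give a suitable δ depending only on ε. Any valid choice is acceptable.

δ = min(3, (1/4)ε)

Let ε > 0 be given. We want δ > 0 with 0 < |y − 5| < δ ⇒ |(-6y - 6)/(y - 11) − 6| < ε.
Combining over a common denominator, (-6y - 6)/(y - 11) − 6 = [(-6y - 6)·(-6) − (-36)·(y - 11)] / [(-6)·(y - 11)] = 72(y − 5) / ((-6)(y - 11)).
So |(-6y - 6)/(y - 11) − 6| = 72|y − 5| / (6·|y − 11|).
Restrict δ ≤ 3. Then |y − 5| < 3 gives |y − 11| = |(y − 5) + (-6)| ≥ 6 − 3 = 3.
Hence |(-6y - 6)/(y - 11) − 6| < 72|y − 5|/(6·3) = 4|y − 5|, which is < ε once |y − 5| < (1/4)ε.
Take δ = min(3, (1/4)ε). Then 0 < |y − 5| < δ forces both bounds, so |(-6y - 6)/(y - 11) − 6| < ε.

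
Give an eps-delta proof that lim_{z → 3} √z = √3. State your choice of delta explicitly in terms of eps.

Suppose eps > 0. We want delta > 0 such that 0 < |z − 3| < delta implies |√z − √3| < eps.
Multiplying by the conjugate, |√z − √3| = |z − 3|/(√z + √3).
Restrict delta ≤ 3 so that |z − 3| < 3 forces z > 0, and then √z + √3 > √3.
Hence |√z − √3| < |z − 3|/√3, which is < eps once |z − 3| < √3·eps.
Take delta = min(3, √3·eps). If 0 < |z − 3| < delta then z > 0 and |√z − √3| < |z − 3|/√3 < eps.

delta = min(3, √3·eps)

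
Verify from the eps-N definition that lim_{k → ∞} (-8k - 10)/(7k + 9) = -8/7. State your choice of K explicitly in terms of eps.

Let eps > 0 be given. For k ≥ 1, |(-8k - 10)/(7k + 9) + 8/7| = |2|/(7(7k + 9)) = 2/(7(7k + 9)).
Since 7k + 9 ≥ 7k for k ≥ 1, this is ≤ 2/(7·7k) = (2/49)/k.
So |(-8k - 10)/(7k + 9) + 8/7| < eps whenever k > (2/49)/eps.
Take K = (2/49)/eps. If k > K then |(-8k - 10)/(7k + 9) + 8/7| ≤ (2/49)/k < eps.

K = (2/49)/eps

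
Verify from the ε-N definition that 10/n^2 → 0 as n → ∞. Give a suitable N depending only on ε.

Suppose ε > 0. For n ≥ 1, |10/n^2 − 0| = 10/n^2.
10/n^2 < ε ⇔ n^2 > 10/ε ⇔ n > (10/ε)^{1/2}.
Take N = (10/ε)^{1/2}. Then n > N implies 10/n^2 < ε.

N = (10/ε)^{1/2}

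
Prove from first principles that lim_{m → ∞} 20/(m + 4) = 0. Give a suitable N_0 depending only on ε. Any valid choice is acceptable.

N_0 = 20/ε

Let ε > 0 be given. For m ≥ 1, |20/(m + 4) − 0| = 20/(m + 4) ≤ 20/m.
We need 20/m < ε, i.e. m > 20/ε.
Take N_0 = 20/ε. If m > N_0 then |20/(m + 4)| ≤ 20/m < ε.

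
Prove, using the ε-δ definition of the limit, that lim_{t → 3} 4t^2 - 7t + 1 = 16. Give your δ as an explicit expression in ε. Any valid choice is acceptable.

Let ε > 0. We want δ > 0 such that 0 < |t − 3| < δ implies |(4t^2 - 7t + 1) − 16| < ε.
(4t^2 - 7t + 1) − 16 = 4t^2 - 7t - 15 = (t − 3)(4t + 5).
So |(4t^2 - 7t + 1) − 16| = |t − 3|·|4t + 5|.
Require δ ≤ 1. Then |t − 3| < 1 gives |t| < 4, and by the triangle inequality |4t + 5| ≤ 4·4 + 5 = 21.
Hence |(4t^2 - 7t + 1) − 16| ≤ 21|t − 3| < ε provided |t − 3| < ε/21.
Choosing δ = min(1, ε/21) ensures both conditions, hence |(4t^2 - 7t + 1) − 16| < ε.

δ = min(1, ε/21)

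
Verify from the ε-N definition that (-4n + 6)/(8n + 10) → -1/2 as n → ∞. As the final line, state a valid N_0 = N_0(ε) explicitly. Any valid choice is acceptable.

N_0 = (11/8)/ε

Fix ε > 0. For n ≥ 1, |(-4n + 6)/(8n + 10) + 1/2| = |88|/(8(8n + 10)) = 88/(8(8n + 10)).
Since 8n + 10 ≥ 8n for n ≥ 1, this is ≤ 88/(8·8n) = (11/8)/n.
So |(-4n + 6)/(8n + 10) + 1/2| < ε whenever n > (11/8)/ε.
Take N_0 = (11/8)/ε. If n > N_0 then |(-4n + 6)/(8n + 10) + 1/2| ≤ (11/8)/n < ε.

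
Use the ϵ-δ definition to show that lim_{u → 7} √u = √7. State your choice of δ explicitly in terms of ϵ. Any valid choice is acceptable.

Suppose ϵ > 0. We want δ > 0 such that 0 < |u − 7| < δ implies |√u − √7| < ϵ.
Rationalise: √u − √7 = (u − 7)/(√u + √7), so |√u − √7| = |u − 7|/(√u + √7).
Restrict δ ≤ 7 so that |u − 7| < 7 forces u > 0, and then √u + √7 > √7.
Hence |√u − √7| < |u − 7|/√7, which is < ϵ once |u − 7| < √7·ϵ.
Take δ = min(7, √7·ϵ). If 0 < |u − 7| < δ then u > 0 and |√u − √7| < |u − 7|/√7 < ϵ.

δ = min(7, √7·ϵ)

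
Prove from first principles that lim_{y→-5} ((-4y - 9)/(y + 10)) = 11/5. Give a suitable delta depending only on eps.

Let eps > 0. We want delta > 0 with 0 < |y + 5| < delta ⇒ |(-4y - 9)/(y + 10) − (11/5)| < eps.
Combining over a common denominator, (-4y - 9)/(y + 10) − (11/5) = [(-4y - 9)·5 − 11·(y + 10)] / [5·(y + 10)] = -31(y + 5) / (5(y + 10)).
So |(-4y - 9)/(y + 10) − (11/5)| = 31|y + 5| / (5·|y + 10|).
Restrict delta ≤ 5/2. Then |y + 5| < 5/2 gives |y + 10| = |(y + 5) + 5| ≥ 5 − 5/2 = 5/2.
Hence |(-4y - 9)/(y + 10) − (11/5)| < 31|y + 5|/(5·(5/2)) = (62/25)|y + 5|, which is < eps once |y + 5| < (25/62)eps.
Take delta = min(5/2, (25/62)eps). Then 0 < |y + 5| < delta forces both bounds, so |(-4y - 9)/(y + 10) − (11/5)| < eps.

delta = min(5/2, (25/62)eps)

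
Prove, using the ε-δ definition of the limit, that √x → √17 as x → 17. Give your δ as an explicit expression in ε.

δ = min(17, √17·ε)

Suppose ε > 0. We want δ > 0 such that 0 < |x − 17| < δ implies |√x − √17| < ε.
Multiplying by the conjugate, |√x − √17| = |x − 17|/(√x + √17).
Restrict δ ≤ 17 so that |x − 17| < 17 forces x > 0, and then √x + √17 > √17.
Hence |√x − √17| < |x − 17|/√17, which is < ε once |x − 17| < √17·ε.
Take δ = min(17, √17·ε). If 0 < |x − 17| < δ then x > 0 and |√x − √17| < |x − 17|/√17 < ε.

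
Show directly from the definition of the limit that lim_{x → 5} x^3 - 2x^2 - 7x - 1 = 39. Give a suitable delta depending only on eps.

delta = min(1, eps/62)

Let eps > 0 be given. We want delta > 0 such that 0 < |x − 5| < delta implies |(x^3 - 2x^2 - 7x - 1) − 39| < eps.
(x^3 - 2x^2 - 7x - 1) − 39 = x^3 - 2x^2 - 7x - 40 = (x − 5)(x^2 + 3x + 8).
So |(x^3 - 2x^2 - 7x - 1) − 39| = |x − 5|·|x^2 + 3x + 8|.
Require delta ≤ 1. Then |x − 5| < 1 gives |x| < 6, and by the triangle inequality |x^2 + 3x + 8| ≤ 6^2 + 3·6 + 8 = 62.
Hence |(x^3 - 2x^2 - 7x - 1) − 39| ≤ 62|x − 5| < eps provided |x − 5| < eps/62.
Take delta = min(1, eps/62). Then 0 < |x − 5| < delta gives both |x − 5| < 1 and |x − 5| < eps/62, so |(x^3 - 2x^2 - 7x - 1) − 39| < eps.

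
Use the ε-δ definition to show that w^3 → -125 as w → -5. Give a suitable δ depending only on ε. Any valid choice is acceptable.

δ = min(1, ε/91)

Let ε > 0 be given. We seek δ > 0 with 0 < |w + 5| < δ ⇒ |w^3 + 125| < ε.
Factor: w^3 + 125 = (w + 5)(w^2 - 5w + 25), so |w^3 + 125| = |w + 5|·|w^2 - 5w + 25|.
Impose δ ≤ 1 so that |w| < 6; then |w^2 - 5w + 25| ≤ 91.
Hence |w^3 + 125| ≤ 91|w + 5|, which is < ε once |w + 5| < ε/91.
Take δ = min(1, ε/91). If 0 < |w + 5| < δ then both bounds hold and |w^3 + 125| ≤ 91|w + 5| < 91·(ε/91) = ε.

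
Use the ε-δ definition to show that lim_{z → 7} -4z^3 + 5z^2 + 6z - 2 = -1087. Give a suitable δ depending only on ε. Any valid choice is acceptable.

Fix ε > 0. We want δ > 0 such that 0 < |z − 7| < δ implies |(-4z^3 + 5z^2 + 6z - 2) + 1087| < ε.
(-4z^3 + 5z^2 + 6z - 2) + 1087 = -4z^3 + 5z^2 + 6z + 1085 = (z − 7)(-4z^2 - 23z - 155).
So |(-4z^3 + 5z^2 + 6z - 2) + 1087| = |z − 7|·|-4z^2 - 23z - 155|.
Require δ ≤ 1. Then |z − 7| < 1 gives |z| < 8, and by the triangle inequality |-4z^2 - 23z - 155| ≤ 4·8^2 + 23·8 + 155 = 595.
Hence |(-4z^3 + 5z^2 + 6z - 2) + 1087| ≤ 595|z − 7| < ε provided |z − 7| < ε/595.
Choosing δ = min(1, ε/595) ensures both conditions, hence |(-4z^3 + 5z^2 + 6z - 2) + 1087| < ε.

δ = min(1, ε/595)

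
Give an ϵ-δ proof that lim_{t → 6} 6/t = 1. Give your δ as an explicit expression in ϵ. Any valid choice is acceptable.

δ = min(3, 3ϵ)

Fix ϵ > 0. We seek δ > 0 such that 0 < |t − 6| < δ implies |6/t − 1| < ϵ.
|6/t − 1| = 6·|6 − t|/(6·|t|) = 6|t − 6|/(6|t|).
Require δ ≤ 3 so that |t| > 6 − 3 = 3, hence 6|t| > 18.
Then |6/t − 1| < 6|t − 6|/18, which is < ϵ when |t − 6| < 3ϵ.
Take δ = min(3, 3ϵ). Then 0 < |t − 6| < δ gives both |t − 6| < 3 and |t − 6| < 3ϵ, so |6/t − 1| < ϵ.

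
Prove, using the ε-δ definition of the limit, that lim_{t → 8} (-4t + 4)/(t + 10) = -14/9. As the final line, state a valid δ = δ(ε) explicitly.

δ = min(9, (81/22)ε)

Let ε > 0. We want δ > 0 with 0 < |t − 8| < δ ⇒ |(-4t + 4)/(t + 10) + 14/9| < ε.
Combining over a common denominator, (-4t + 4)/(t + 10) + 14/9 = [(-4t + 4)·18 − (-28)·(t + 10)] / [18·(t + 10)] = -44(t − 8) / (18(t + 10)).
So |(-4t + 4)/(t + 10) + 14/9| = 44|t − 8| / (18·|t + 10|).
Restrict δ ≤ 9. Then |t − 8| < 9 gives |t + 10| = |(t − 8) + 18| ≥ 18 − 9 = 9.
Hence |(-4t + 4)/(t + 10) + 14/9| < 44|t − 8|/(18·9) = (22/81)|t − 8|, which is < ε once |t − 8| < (81/22)ε.
Take δ = min(9, (81/22)ε). Then 0 < |t − 8| < δ forces both bounds, so |(-4t + 4)/(t + 10) + 14/9| < ε.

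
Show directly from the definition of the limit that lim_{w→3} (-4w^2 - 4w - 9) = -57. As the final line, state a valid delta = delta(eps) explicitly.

Fix eps > 0. We want delta > 0 such that 0 < |w − 3| < delta implies |(-4w^2 - 4w - 9) + 57| < eps.
(-4w^2 - 4w - 9) + 57 = -4w^2 - 4w + 48 = (w − 3)(-4w - 16).
So |(-4w^2 - 4w - 9) + 57| = |w − 3|·|-4w - 16|.
Require delta ≤ 1. Then |w − 3| < 1 gives |w| < 4, and by the triangle inequality |-4w - 16| ≤ 4·4 + 16 = 32.
Hence |(-4w^2 - 4w - 9) + 57| ≤ 32|w − 3| < eps provided |w − 3| < eps/32.
Choosing delta = min(1, eps/32) ensures both conditions, hence |(-4w^2 - 4w - 9) + 57| < eps.

delta = min(1, eps/32)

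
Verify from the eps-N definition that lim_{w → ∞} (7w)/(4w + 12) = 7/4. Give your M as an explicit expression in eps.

Let eps > 0 be given. We seek M > 0 such that w > M implies |(7w)/(4w + 12) − (7/4)| < eps.
(7w)/(4w + 12) − (7/4) = (4(7w) − 7(4w + 12)) / (4(4w + 12)) = -84/(4(4w + 12)).
For w > 0 we have 4w + 12 > 4w, so |(7w)/(4w + 12) − (7/4)| = 84/(4(4w + 12)) < 84/(4·4w) = (21/4)/w.
Thus |(7w)/(4w + 12) − (7/4)| < eps whenever w > (21/4)/eps.
Take M = (21/4)/eps. If w > M then |(7w)/(4w + 12) − (7/4)| < (21/4)/w < eps.

M = (21/4)/eps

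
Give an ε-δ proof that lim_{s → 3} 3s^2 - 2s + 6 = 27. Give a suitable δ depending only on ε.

δ = min(1, ε/19)

Fix ε > 0. We want δ > 0 such that 0 < |s − 3| < δ implies |(3s^2 - 2s + 6) − 27| < ε.
(3s^2 - 2s + 6) − 27 = 3s^2 - 2s - 21 = (s − 3)(3s + 7).
So |(3s^2 - 2s + 6) − 27| = |s − 3|·|3s + 7|.
Assume first that |s − 3| < 1, so |s| < 4. Then |3s + 7| ≤ 3·4 + 7 = 19.
Hence |(3s^2 - 2s + 6) − 27| ≤ 19|s − 3| < ε provided |s − 3| < ε/19.
Choosing δ = min(1, ε/19) ensures both conditions, hence |(3s^2 - 2s + 6) − 27| < ε.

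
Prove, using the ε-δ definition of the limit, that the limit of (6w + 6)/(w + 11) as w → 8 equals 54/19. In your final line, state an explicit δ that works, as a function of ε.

δ = min(19/2, (361/120)ε)

Let ε > 0. We want δ > 0 with 0 < |w − 8| < δ ⇒ |(6w + 6)/(w + 11) − (54/19)| < ε.
Combining over a common denominator, (6w + 6)/(w + 11) − (54/19) = [(6w + 6)·19 − 54·(w + 11)] / [19·(w + 11)] = 60(w − 8) / (19(w + 11)).
So |(6w + 6)/(w + 11) − (54/19)| = 60|w − 8| / (19·|w + 11|).
Require δ ≤ 19/2, so |w + 11| ≥ |19| − |w − 8| > 19 − 19/2 = 19/2.
Hence |(6w + 6)/(w + 11) − (54/19)| < 60|w − 8|/(19·(19/2)) = (120/361)|w − 8|, which is < ε once |w − 8| < (361/120)ε.
Take δ = min(19/2, (361/120)ε). Then 0 < |w − 8| < δ forces both bounds, so |(6w + 6)/(w + 11) − (54/19)| < ε.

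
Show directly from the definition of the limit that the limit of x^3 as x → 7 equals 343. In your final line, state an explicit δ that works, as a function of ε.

Fix ε > 0. We seek δ > 0 with 0 < |x − 7| < δ ⇒ |x^3 − 343| < ε.
Factor: x^3 − 343 = (x − 7)(x^2 + 7x + 49), so |x^3 − 343| = |x − 7|·|x^2 + 7x + 49|.
Restrict δ ≤ 1. Then |x − 7| < 1 gives |x| < 8, so by the triangle inequality |x^2 + 7x + 49| ≤ 8^2 + 7·8 + 49 = 169.
Hence |x^3 − 343| ≤ 169|x − 7|, which is < ε once |x − 7| < ε/169.
Take δ = min(1, ε/169). If 0 < |x − 7| < δ then both bounds hold and |x^3 − 343| ≤ 169|x − 7| < 169·(ε/169) = ε.

δ = min(1, ε/169)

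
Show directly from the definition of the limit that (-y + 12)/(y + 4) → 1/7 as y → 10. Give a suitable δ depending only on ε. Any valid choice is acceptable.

Let ε > 0. We want δ > 0 with 0 < |y − 10| < δ ⇒ |(-y + 12)/(y + 4) − (1/7)| < ε.
Combining over a common denominator, (-y + 12)/(y + 4) − (1/7) = [(-y + 12)·14 − 2·(y + 4)] / [14·(y + 4)] = -16(y − 10) / (14(y + 4)).
So |(-y + 12)/(y + 4) − (1/7)| = 16|y − 10| / (14·|y + 4|).
Require δ ≤ 7, so |y + 4| ≥ |14| − |y − 10| > 14 − 7 = 7.
Hence |(-y + 12)/(y + 4) − (1/7)| < 16|y − 10|/(14·7) = (8/49)|y − 10|, which is < ε once |y − 10| < (49/8)ε.
Take δ = min(7, (49/8)ε). Then 0 < |y − 10| < δ forces both bounds, so |(-y + 12)/(y + 4) − (1/7)| < ε.

δ = min(7, (49/8)ε)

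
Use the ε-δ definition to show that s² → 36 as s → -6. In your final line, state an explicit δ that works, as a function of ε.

δ = min(1, ε/13)

Fix ε > 0. We seek δ > 0 with 0 < |s + 6| < δ ⇒ |s² − 36| < ε.
Factor: s² − 36 = (s + 6)(s - 6), so |s² − 36| = |s + 6|·|s - 6|.
Impose δ ≤ 1 so that |s| < 7; then |s - 6| ≤ 13.
Hence |s² − 36| ≤ 13|s + 6|, which is < ε once |s + 6| < ε/13.
Take δ = min(1, ε/13). If 0 < |s + 6| < δ then both bounds hold and |s² − 36| ≤ 13|s + 6| < 13·(ε/13) = ε.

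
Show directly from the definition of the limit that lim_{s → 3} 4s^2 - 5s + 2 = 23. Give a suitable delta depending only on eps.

Let eps > 0. We want delta > 0 such that 0 < |s − 3| < delta implies |(4s^2 - 5s + 2) − 23| < eps.
(4s^2 - 5s + 2) − 23 = 4s^2 - 5s - 21 = (s − 3)(4s + 7).
So |(4s^2 - 5s + 2) − 23| = |s − 3|·|4s + 7|.
Assume first that |s − 3| < 1, so |s| < 4. Then |4s + 7| ≤ 4·4 + 7 = 23.
Hence |(4s^2 - 5s + 2) − 23| ≤ 23|s − 3| < eps provided |s − 3| < eps/23.
Choosing delta = min(1, eps/23) ensures both conditions, hence |(4s^2 - 5s + 2) − 23| < eps.

delta = min(1, eps/23)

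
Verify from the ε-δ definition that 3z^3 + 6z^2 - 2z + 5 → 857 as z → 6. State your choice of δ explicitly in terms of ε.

Let ε > 0 be given. We want δ > 0 such that 0 < |z − 6| < δ implies |(3z^3 + 6z^2 - 2z + 5) − 857| < ε.
(3z^3 + 6z^2 - 2z + 5) − 857 = 3z^3 + 6z^2 - 2z - 852 = (z − 6)(3z^2 + 24z + 142).
So |(3z^3 + 6z^2 - 2z + 5) − 857| = |z − 6|·|3z^2 + 24z + 142|.
Require δ ≤ 2. Then |z − 6| < 2 gives |z| < 8, and by the triangle inequality |3z^2 + 24z + 142| ≤ 3·8^2 + 24·8 + 142 = 526.
Hence |(3z^3 + 6z^2 - 2z + 5) − 857| ≤ 526|z − 6| < ε provided |z − 6| < ε/526.
Choosing δ = min(2, ε/526) ensures both conditions, hence |(3z^3 + 6z^2 - 2z + 5) − 857| < ε.

δ = min(2, ε/526)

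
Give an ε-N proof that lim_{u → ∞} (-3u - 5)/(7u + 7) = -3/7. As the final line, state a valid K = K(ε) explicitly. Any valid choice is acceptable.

K = (2/7)/ε

Let ε > 0. We seek K > 0 such that u > K implies |(-3u - 5)/(7u + 7) + 3/7| < ε.
(-3u - 5)/(7u + 7) + 3/7 = (7(-3u - 5) − (-3)(7u + 7)) / (7(7u + 7)) = -14/(7(7u + 7)).
For u > 0 we have 7u + 7 > 7u, so |(-3u - 5)/(7u + 7) + 3/7| = 14/(7(7u + 7)) < 14/(7·7u) = (2/7)/u.
Thus |(-3u - 5)/(7u + 7) + 3/7| < ε whenever u > (2/7)/ε.
Take K = (2/7)/ε. If u > K then |(-3u - 5)/(7u + 7) + 3/7| < (2/7)/u < ε.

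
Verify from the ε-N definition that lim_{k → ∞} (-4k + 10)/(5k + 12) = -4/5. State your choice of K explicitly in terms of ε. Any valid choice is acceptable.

Let ε > 0. For k ≥ 1, |(-4k + 10)/(5k + 12) + 4/5| = |98|/(5(5k + 12)) = 98/(5(5k + 12)).
Since 5k + 12 ≥ 5k for k ≥ 1, this is ≤ 98/(5·5k) = (98/25)/k.
So |(-4k + 10)/(5k + 12) + 4/5| < ε whenever k > (98/25)/ε.
Take K = (98/25)/ε. If k > K then |(-4k + 10)/(5k + 12) + 4/5| ≤ (98/25)/k < ε.

K = (98/25)/ε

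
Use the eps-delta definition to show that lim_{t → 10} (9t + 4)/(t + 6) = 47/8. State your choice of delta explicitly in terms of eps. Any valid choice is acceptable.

Suppose eps > 0. We want delta > 0 with 0 < |t − 10| < delta ⇒ |(9t + 4)/(t + 6) − (47/8)| < eps.
Combining over a common denominator, (9t + 4)/(t + 6) − (47/8) = [(9t + 4)·16 − 94·(t + 6)] / [16·(t + 6)] = 50(t − 10) / (16(t + 6)).
So |(9t + 4)/(t + 6) − (47/8)| = 50|t − 10| / (16·|t + 6|).
Restrict delta ≤ 8. Then |t − 10| < 8 gives |t + 6| = |(t − 10) + 16| ≥ 16 − 8 = 8.
Hence |(9t + 4)/(t + 6) − (47/8)| < 50|t − 10|/(16·8) = (25/64)|t − 10|, which is < eps once |t − 10| < (64/25)eps.
Take delta = min(8, (64/25)eps). Then 0 < |t − 10| < delta forces both bounds, so |(9t + 4)/(t + 6) − (47/8)| < eps.

delta = min(8, (64/25)eps)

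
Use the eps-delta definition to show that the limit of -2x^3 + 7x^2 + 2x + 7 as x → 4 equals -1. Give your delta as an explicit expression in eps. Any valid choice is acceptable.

Let eps > 0 be given. We want delta > 0 such that 0 < |x − 4| < delta implies |(-2x^3 + 7x^2 + 2x + 7) + 1| < eps.
(-2x^3 + 7x^2 + 2x + 7) + 1 = -2x^3 + 7x^2 + 2x + 8 = (x − 4)(-2x^2 - x - 2).
So |(-2x^3 + 7x^2 + 2x + 7) + 1| = |x − 4|·|-2x^2 - x - 2|.
Require delta ≤ 1. Then |x − 4| < 1 gives |x| < 5, and by the triangle inequality |-2x^2 - x - 2| ≤ 2·5^2 + 5 + 2 = 57.
Hence |(-2x^3 + 7x^2 + 2x + 7) + 1| ≤ 57|x − 4| < eps provided |x − 4| < eps/57.
Take delta = min(1, eps/57). Then 0 < |x − 4| < delta gives both |x − 4| < 1 and |x − 4| < eps/57, so |(-2x^3 + 7x^2 + 2x + 7) + 1| < eps.

delta = min(1, eps/57)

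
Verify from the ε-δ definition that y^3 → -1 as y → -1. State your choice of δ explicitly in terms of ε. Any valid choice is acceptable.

Let ε > 0 be given. We seek δ > 0 with 0 < |y + 1| < δ ⇒ |y^3 + 1| < ε.
Factor: y^3 + 1 = (y + 1)(y^2 - y + 1), so |y^3 + 1| = |y + 1|·|y^2 - y + 1|.
Restrict δ ≤ 1. Then |y + 1| < 1 gives |y| < 2, so by the triangle inequality |y^2 - y + 1| ≤ 2^2 + 2 + 1 = 7.
Hence |y^3 + 1| ≤ 7|y + 1|, which is < ε once |y + 1| < ε/7.
Take δ = min(1, ε/7). If 0 < |y + 1| < δ then both bounds hold and |y^3 + 1| ≤ 7|y + 1| < 7·(ε/7) = ε.

δ = min(1, ε/7)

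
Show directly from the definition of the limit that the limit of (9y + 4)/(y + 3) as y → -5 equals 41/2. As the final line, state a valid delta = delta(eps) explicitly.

Fix eps > 0. We want delta > 0 with 0 < |y + 5| < delta ⇒ |(9y + 4)/(y + 3) − (41/2)| < eps.
Combining over a common denominator, (9y + 4)/(y + 3) − (41/2) = [(9y + 4)·(-2) − (-41)·(y + 3)] / [(-2)·(y + 3)] = 23(y + 5) / ((-2)(y + 3)).
So |(9y + 4)/(y + 3) − (41/2)| = 23|y + 5| / (2·|y + 3|).
Restrict delta ≤ 1. Then |y + 5| < 1 gives |y + 3| = |(y + 5) + (-2)| ≥ 2 − 1 = 1.
Hence |(9y + 4)/(y + 3) − (41/2)| < 23|y + 5|/(2·1) = (23/2)|y + 5|, which is < eps once |y + 5| < (2/23)eps.
Take delta = min(1, (2/23)eps). Then 0 < |y + 5| < delta forces both bounds, so |(9y + 4)/(y + 3) − (41/2)| < eps.

delta = min(1, (2/23)eps)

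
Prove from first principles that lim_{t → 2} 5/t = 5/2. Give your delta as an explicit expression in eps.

delta = min(1, (2/5)eps)

Let eps > 0. We seek delta > 0 such that 0 < |t − 2| < delta implies |5/t − (5/2)| < eps.
|5/t − (5/2)| = 5·|2 − t|/(2·|t|) = 5|t − 2|/(2|t|).
Restrict delta ≤ 1. Then |t − 2| < 1 gives |t| > 1, so 2|t| > 2.
Then |5/t − (5/2)| < 5|t − 2|/2, which is < eps when |t − 2| < (2/5)eps.
Take delta = min(1, (2/5)eps). Then 0 < |t − 2| < delta gives both |t − 2| < 1 and |t − 2| < (2/5)eps, so |5/t − (5/2)| < eps.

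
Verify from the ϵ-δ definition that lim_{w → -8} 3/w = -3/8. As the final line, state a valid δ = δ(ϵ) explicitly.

Let ϵ > 0. We seek δ > 0 such that 0 < |w + 8| < δ implies |3/w + 3/8| < ϵ.
|3/w + 3/8| = 3·|-8 − w|/(8·|w|) = 3|w + 8|/(8|w|).
Restrict δ ≤ 4. Then |w + 8| < 4 gives |w| > 4, so 8|w| > 32.
Then |3/w + 3/8| < 3|w + 8|/32, which is < ϵ when |w + 8| < (32/3)ϵ.
Take δ = min(4, (32/3)ϵ). Then 0 < |w + 8| < δ gives both |w + 8| < 4 and |w + 8| < (32/3)ϵ, so |3/w + 3/8| < ϵ.

δ = min(4, (32/3)ϵ)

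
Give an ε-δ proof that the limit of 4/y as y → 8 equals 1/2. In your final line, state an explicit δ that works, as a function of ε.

δ = min(4, 8ε)

Fix ε > 0. We seek δ > 0 such that 0 < |y − 8| < δ implies |4/y − (1/2)| < ε.
|4/y − (1/2)| = 4·|8 − y|/(8·|y|) = 4|y − 8|/(8|y|).
Restrict δ ≤ 4. Then |y − 8| < 4 gives |y| > 4, so 8|y| > 32.
Then |4/y − (1/2)| < 4|y − 8|/32, which is < ε when |y − 8| < 8ε.
Take δ = min(4, 8ε). Then 0 < |y − 8| < δ gives both |y − 8| < 4 and |y − 8| < 8ε, so |4/y − (1/2)| < ε.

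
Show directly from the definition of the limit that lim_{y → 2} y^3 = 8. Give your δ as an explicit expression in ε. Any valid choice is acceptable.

Let ε > 0. We seek δ > 0 with 0 < |y − 2| < δ ⇒ |y^3 − 8| < ε.
Factor: y^3 − 8 = (y − 2)(y^2 + 2y + 4), so |y^3 − 8| = |y − 2|·|y^2 + 2y + 4|.
Restrict δ ≤ 1. Then |y − 2| < 1 gives |y| < 3, so by the triangle inequality |y^2 + 2y + 4| ≤ 3^2 + 2·3 + 4 = 19.
Hence |y^3 − 8| ≤ 19|y − 2|, which is < ε once |y − 2| < ε/19.
Take δ = min(1, ε/19). If 0 < |y − 2| < δ then both bounds hold and |y^3 − 8| ≤ 19|y − 2| < 19·(ε/19) = ε.

δ = min(1, ε/19)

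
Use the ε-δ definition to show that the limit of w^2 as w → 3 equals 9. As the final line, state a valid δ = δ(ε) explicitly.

δ = min(1, ε/7)

Suppose ε > 0. We seek δ > 0 with 0 < |w − 3| < δ ⇒ |w^2 − 9| < ε.
Factor: w^2 − 9 = (w − 3)(w + 3), so |w^2 − 9| = |w − 3|·|w + 3|.
Restrict δ ≤ 1. Then |w − 3| < 1 gives |w| < 4, so by the triangle inequality |w + 3| ≤ 4 + 3 = 7.
Hence |w^2 − 9| ≤ 7|w − 3|, which is < ε once |w − 3| < ε/7.
Take δ = min(1, ε/7). If 0 < |w − 3| < δ then both bounds hold and |w^2 − 9| ≤ 7|w − 3| < 7·(ε/7) = ε.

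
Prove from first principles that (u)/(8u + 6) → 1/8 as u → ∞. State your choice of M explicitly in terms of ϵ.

M = (3/32)/ϵ

Let ϵ > 0. We seek M > 0 such that u > M implies |(u)/(8u + 6) − (1/8)| < ϵ.
(u)/(8u + 6) − (1/8) = (8(u) − (8u + 6)) / (8(8u + 6)) = -6/(8(8u + 6)).
For u > 0 we have 8u + 6 > 8u, so |(u)/(8u + 6) − (1/8)| = 6/(8(8u + 6)) < 6/(8·8u) = (3/32)/u.
Thus |(u)/(8u + 6) − (1/8)| < ϵ whenever u > (3/32)/ϵ.
Take M = (3/32)/ϵ. If u > M then |(u)/(8u + 6) − (1/8)| < (3/32)/u < ϵ.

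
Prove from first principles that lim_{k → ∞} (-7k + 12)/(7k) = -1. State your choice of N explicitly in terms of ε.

N = (12/7)/ε

Fix ε > 0. For k ≥ 1, |(-7k + 12)/(7k) + 1| = |84|/(7(7k)) = 84/(7(7k)).
Since 7k ≥ 7k for k ≥ 1, this is ≤ 84/(7·7k) = (12/7)/k.
So |(-7k + 12)/(7k) + 1| < ε whenever k > (12/7)/ε.
Take N = (12/7)/ε. If k > N then |(-7k + 12)/(7k) + 1| ≤ (12/7)/k < ε.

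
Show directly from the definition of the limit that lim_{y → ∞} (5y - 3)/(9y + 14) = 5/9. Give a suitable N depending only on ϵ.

N = (97/81)/ϵ

Let ϵ > 0. We seek N > 0 such that y > N implies |(5y - 3)/(9y + 14) − (5/9)| < ϵ.
(5y - 3)/(9y + 14) − (5/9) = (9(5y - 3) − 5(9y + 14)) / (9(9y + 14)) = -97/(9(9y + 14)).
For y > 0 we have 9y + 14 > 9y, so |(5y - 3)/(9y + 14) − (5/9)| = 97/(9(9y + 14)) < 97/(9·9y) = (97/81)/y.
Thus |(5y - 3)/(9y + 14) − (5/9)| < ϵ whenever y > (97/81)/ϵ.
Take N = (97/81)/ϵ. If y > N then |(5y - 3)/(9y + 14) − (5/9)| < (97/81)/y < ϵ.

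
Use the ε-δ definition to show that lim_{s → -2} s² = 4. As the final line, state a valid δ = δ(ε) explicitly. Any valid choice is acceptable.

δ = min(2, ε/6)

Let ε > 0 be given. We seek δ > 0 with 0 < |s + 2| < δ ⇒ |s² − 4| < ε.
Factor: s² − 4 = (s + 2)(s - 2), so |s² − 4| = |s + 2|·|s - 2|.
Restrict δ ≤ 2. Then |s + 2| < 2 gives |s| < 4, so by the triangle inequality |s - 2| ≤ 4 + 2 = 6.
Hence |s² − 4| ≤ 6|s + 2|, which is < ε once |s + 2| < ε/6.
Take δ = min(2, ε/6). If 0 < |s + 2| < δ then both bounds hold and |s² − 4| ≤ 6|s + 2| < 6·(ε/6) = ε.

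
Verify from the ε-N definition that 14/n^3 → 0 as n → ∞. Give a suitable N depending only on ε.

Let ε > 0 be given. For n ≥ 1, |14/n^3 − 0| = 14/n^3.
14/n^3 < ε ⇔ n^3 > 14/ε ⇔ n > (14/ε)^{1/3}.
Take N = (14/ε)^{1/3}. Then n > N implies 14/n^3 < ε.

N = (14/ε)^{1/3}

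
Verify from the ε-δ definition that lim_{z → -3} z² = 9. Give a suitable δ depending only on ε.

Let ε > 0 be given. We seek δ > 0 with 0 < |z + 3| < δ ⇒ |z² − 9| < ε.
Factor: z² − 9 = (z + 3)(z - 3), so |z² − 9| = |z + 3|·|z - 3|.
Restrict δ ≤ 1. Then |z + 3| < 1 gives |z| < 4, so by the triangle inequality |z - 3| ≤ 4 + 3 = 7.
Hence |z² − 9| ≤ 7|z + 3|, which is < ε once |z + 3| < ε/7.
Take δ = min(1, ε/7). If 0 < |z + 3| < δ then both bounds hold and |z² − 9| ≤ 7|z + 3| < 7·(ε/7) = ε.

δ = min(1, ε/7)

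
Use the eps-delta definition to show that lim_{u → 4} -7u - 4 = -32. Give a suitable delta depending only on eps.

delta = eps/7

Fix eps > 0. We need delta > 0 so that 0 < |u − 4| < delta implies |(-7u - 4) + 32| < eps.
|(-7u - 4) + 32| = |-7u + 28| = 7|u − 4|.
Thus it suffices that |u − 4| < eps/7.
Take delta = eps/7. If 0 < |u − 4| < delta then |(-7u - 4) + 32| = 7|u − 4| < 7·(eps/7) = eps.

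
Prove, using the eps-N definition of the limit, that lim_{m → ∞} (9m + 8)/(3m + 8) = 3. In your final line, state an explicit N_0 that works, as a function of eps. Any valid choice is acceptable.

Let eps > 0. For m ≥ 1, |(9m + 8)/(3m + 8) − 3| = |-48|/(3(3m + 8)) = 48/(3(3m + 8)).
Since 3m + 8 ≥ 3m for m ≥ 1, this is ≤ 48/(3·3m) = (16/3)/m.
So |(9m + 8)/(3m + 8) − 3| < eps whenever m > (16/3)/eps.
Take N_0 = (16/3)/eps. If m > N_0 then |(9m + 8)/(3m + 8) − 3| ≤ (16/3)/m < eps.

N_0 = (16/3)/eps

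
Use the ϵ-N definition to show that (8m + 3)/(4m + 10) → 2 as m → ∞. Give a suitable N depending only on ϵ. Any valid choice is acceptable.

Let ϵ > 0. For m ≥ 1, |(8m + 3)/(4m + 10) − 2| = |-68|/(4(4m + 10)) = 68/(4(4m + 10)).
Since 4m + 10 ≥ 4m for m ≥ 1, this is ≤ 68/(4·4m) = (17/4)/m.
So |(8m + 3)/(4m + 10) − 2| < ϵ whenever m > (17/4)/ϵ.
Take N = (17/4)/ϵ. If m > N then |(8m + 3)/(4m + 10) − 2| ≤ (17/4)/m < ϵ.

N = (17/4)/ϵ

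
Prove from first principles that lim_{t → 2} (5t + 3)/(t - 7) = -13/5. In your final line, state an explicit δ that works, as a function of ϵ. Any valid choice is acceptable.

Let ϵ > 0 be given. We want δ > 0 with 0 < |t − 2| < δ ⇒ |(5t + 3)/(t - 7) + 13/5| < ϵ.
Combining over a common denominator, (5t + 3)/(t - 7) + 13/5 = [(5t + 3)·(-5) − 13·(t - 7)] / [(-5)·(t - 7)] = -38(t − 2) / ((-5)(t - 7)).
So |(5t + 3)/(t - 7) + 13/5| = 38|t − 2| / (5·|t − 7|).
Restrict δ ≤ 5/2. Then |t − 2| < 5/2 gives |t − 7| = |(t − 2) + (-5)| ≥ 5 − 5/2 = 5/2.
Hence |(5t + 3)/(t - 7) + 13/5| < 38|t − 2|/(5·(5/2)) = (76/25)|t − 2|, which is < ϵ once |t − 2| < (25/76)ϵ.
Take δ = min(5/2, (25/76)ϵ). Then 0 < |t − 2| < δ forces both bounds, so |(5t + 3)/(t - 7) + 13/5| < ϵ.

δ = min(5/2, (25/76)ϵ)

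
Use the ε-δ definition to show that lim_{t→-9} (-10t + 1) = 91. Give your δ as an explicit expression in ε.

δ = ε/10

Let ε > 0. We need δ > 0 so that 0 < |t + 9| < δ implies |(-10t + 1) − 91| < ε.
|(-10t + 1) − 91| = |-10t - 90| = 10|t + 9|.
So 10|t + 9| < ε exactly when |t + 9| < ε/10.
Choosing δ = ε/10 gives |(-10t + 1) − 91| = 10|t + 9| < ε whenever |t + 9| < δ.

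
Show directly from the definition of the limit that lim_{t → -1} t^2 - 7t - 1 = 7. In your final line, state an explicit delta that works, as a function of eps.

Let eps > 0. We want delta > 0 such that 0 < |t + 1| < delta implies |(t^2 - 7t - 1) − 7| < eps.
(t^2 - 7t - 1) − 7 = t^2 - 7t - 8 = (t + 1)(t - 8).
So |(t^2 - 7t - 1) − 7| = |t + 1|·|t - 8|.
Assume first that |t + 1| < 1, so |t| < 2. Then |t - 8| ≤ 2 + 8 = 10.
Hence |(t^2 - 7t - 1) − 7| ≤ 10|t + 1| < eps provided |t + 1| < eps/10.
Choosing delta = min(1, eps/10) ensures both conditions, hence |(t^2 - 7t - 1) − 7| < eps.

delta = min(1, eps/10)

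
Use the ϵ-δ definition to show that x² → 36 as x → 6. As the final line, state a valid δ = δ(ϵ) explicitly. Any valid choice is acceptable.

δ = min(2, ϵ/14)

Suppose ϵ > 0. We seek δ > 0 with 0 < |x − 6| < δ ⇒ |x² − 36| < ϵ.
Factor: x² − 36 = (x − 6)(x + 6), so |x² − 36| = |x − 6|·|x + 6|.
Impose δ ≤ 2 so that |x| < 8; then |x + 6| ≤ 14.
Hence |x² − 36| ≤ 14|x − 6|, which is < ϵ once |x − 6| < ϵ/14.
Take δ = min(2, ϵ/14). If 0 < |x − 6| < δ then both bounds hold and |x² − 36| ≤ 14|x − 6| < 14·(ϵ/14) = ϵ.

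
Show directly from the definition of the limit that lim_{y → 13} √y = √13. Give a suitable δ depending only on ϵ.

Let ϵ > 0. We want δ > 0 such that 0 < |y − 13| < δ implies |√y − √13| < ϵ.
Rationalise: √y − √13 = (y − 13)/(√y + √13), so |√y − √13| = |y − 13|/(√y + √13).
Restrict δ ≤ 13 so that |y − 13| < 13 forces y > 0, and then √y + √13 > √13.
Hence |√y − √13| < |y − 13|/√13, which is < ϵ once |y − 13| < √13·ϵ.
Take δ = min(13, √13·ϵ). If 0 < |y − 13| < δ then y > 0 and |√y − √13| < |y − 13|/√13 < ϵ.

δ = min(13, √13·ϵ)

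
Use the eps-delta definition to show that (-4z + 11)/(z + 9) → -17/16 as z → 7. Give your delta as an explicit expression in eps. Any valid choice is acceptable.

Suppose eps > 0. We want delta > 0 with 0 < |z − 7| < delta ⇒ |(-4z + 11)/(z + 9) + 17/16| < eps.
Combining over a common denominator, (-4z + 11)/(z + 9) + 17/16 = [(-4z + 11)·16 − (-17)·(z + 9)] / [16·(z + 9)] = -47(z − 7) / (16(z + 9)).
So |(-4z + 11)/(z + 9) + 17/16| = 47|z − 7| / (16·|z + 9|).
Restrict delta ≤ 8. Then |z − 7| < 8 gives |z + 9| = |(z − 7) + 16| ≥ 16 − 8 = 8.
Hence |(-4z + 11)/(z + 9) + 17/16| < 47|z − 7|/(16·8) = (47/128)|z − 7|, which is < eps once |z − 7| < (128/47)eps.
Take delta = min(8, (128/47)eps). Then 0 < |z − 7| < delta forces both bounds, so |(-4z + 11)/(z + 9) + 17/16| < eps.

delta = min(8, (128/47)eps)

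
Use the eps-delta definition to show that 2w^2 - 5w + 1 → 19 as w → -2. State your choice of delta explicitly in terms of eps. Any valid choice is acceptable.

delta = min(2, eps/17)

Let eps > 0 be given. We want delta > 0 such that 0 < |w + 2| < delta implies |(2w^2 - 5w + 1) − 19| < eps.
(2w^2 - 5w + 1) − 19 = 2w^2 - 5w - 18 = (w + 2)(2w - 9).
So |(2w^2 - 5w + 1) − 19| = |w + 2|·|2w - 9|.
Require delta ≤ 2. Then |w + 2| < 2 gives |w| < 4, and by the triangle inequality |2w - 9| ≤ 2·4 + 9 = 17.
Hence |(2w^2 - 5w + 1) − 19| ≤ 17|w + 2| < eps provided |w + 2| < eps/17.
Choosing delta = min(2, eps/17) ensures both conditions, hence |(2w^2 - 5w + 1) − 19| < eps.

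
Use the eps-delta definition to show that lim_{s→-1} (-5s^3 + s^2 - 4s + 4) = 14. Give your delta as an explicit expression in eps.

delta = min(2, eps/73)

Suppose eps > 0. We want delta > 0 such that 0 < |s + 1| < delta implies |(-5s^3 + s^2 - 4s + 4) − 14| < eps.
(-5s^3 + s^2 - 4s + 4) − 14 = -5s^3 + s^2 - 4s - 10 = (s + 1)(-5s^2 + 6s - 10).
So |(-5s^3 + s^2 - 4s + 4) − 14| = |s + 1|·|-5s^2 + 6s - 10|.
Assume first that |s + 1| < 2, so |s| < 3. Then |-5s^2 + 6s - 10| ≤ 5·3^2 + 6·3 + 10 = 73.
Hence |(-5s^3 + s^2 - 4s + 4) − 14| ≤ 73|s + 1| < eps provided |s + 1| < eps/73.
Choosing delta = min(2, eps/73) ensures both conditions, hence |(-5s^3 + s^2 - 4s + 4) − 14| < eps.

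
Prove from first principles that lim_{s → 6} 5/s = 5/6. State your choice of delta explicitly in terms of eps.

delta = min(3, (18/5)eps)

Suppose eps > 0. We seek delta > 0 such that 0 < |s − 6| < delta implies |5/s − (5/6)| < eps.
|5/s − (5/6)| = 5·|6 − s|/(6·|s|) = 5|s − 6|/(6|s|).
Restrict delta ≤ 3. Then |s − 6| < 3 gives |s| > 3, so 6|s| > 18.
Then |5/s − (5/6)| < 5|s − 6|/18, which is < eps when |s − 6| < (18/5)eps.
Take delta = min(3, (18/5)eps). Then 0 < |s − 6| < delta gives both |s − 6| < 3 and |s − 6| < (18/5)eps, so |5/s − (5/6)| < eps.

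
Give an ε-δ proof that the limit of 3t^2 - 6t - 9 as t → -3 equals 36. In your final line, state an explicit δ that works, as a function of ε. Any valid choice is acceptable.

δ = min(1, ε/27)

Let ε > 0 be given. We want δ > 0 such that 0 < |t + 3| < δ implies |(3t^2 - 6t - 9) − 36| < ε.
(3t^2 - 6t - 9) − 36 = 3t^2 - 6t - 45 = (t + 3)(3t - 15).
So |(3t^2 - 6t - 9) − 36| = |t + 3|·|3t - 15|.
Require δ ≤ 1. Then |t + 3| < 1 gives |t| < 4, and by the triangle inequality |3t - 15| ≤ 3·4 + 15 = 27.
Hence |(3t^2 - 6t - 9) − 36| ≤ 27|t + 3| < ε provided |t + 3| < ε/27.
Take δ = min(1, ε/27). Then 0 < |t + 3| < δ gives both |t + 3| < 1 and |t + 3| < ε/27, so |(3t^2 - 6t - 9) − 36| < ε.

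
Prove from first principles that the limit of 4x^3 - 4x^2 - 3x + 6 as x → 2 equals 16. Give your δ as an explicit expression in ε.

δ = min(1, ε/53)

Let ε > 0. We want δ > 0 such that 0 < |x − 2| < δ implies |(4x^3 - 4x^2 - 3x + 6) − 16| < ε.
(4x^3 - 4x^2 - 3x + 6) − 16 = 4x^3 - 4x^2 - 3x - 10 = (x − 2)(4x^2 + 4x + 5).
So |(4x^3 - 4x^2 - 3x + 6) − 16| = |x − 2|·|4x^2 + 4x + 5|.
Assume first that |x − 2| < 1, so |x| < 3. Then |4x^2 + 4x + 5| ≤ 4·3^2 + 4·3 + 5 = 53.
Hence |(4x^3 - 4x^2 - 3x + 6) − 16| ≤ 53|x − 2| < ε provided |x − 2| < ε/53.
Take δ = min(1, ε/53). Then 0 < |x − 2| < δ gives both |x − 2| < 1 and |x − 2| < ε/53, so |(4x^3 - 4x^2 - 3x + 6) − 16| < ε.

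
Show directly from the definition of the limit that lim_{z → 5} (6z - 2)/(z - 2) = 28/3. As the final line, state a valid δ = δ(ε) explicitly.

δ = min(3/2, (9/20)ε)

Suppose ε > 0. We want δ > 0 with 0 < |z − 5| < δ ⇒ |(6z - 2)/(z - 2) − (28/3)| < ε.
Combining over a common denominator, (6z - 2)/(z - 2) − (28/3) = [(6z - 2)·3 − 28·(z - 2)] / [3·(z - 2)] = -10(z − 5) / (3(z - 2)).
So |(6z - 2)/(z - 2) − (28/3)| = 10|z − 5| / (3·|z − 2|).
Restrict δ ≤ 3/2. Then |z − 5| < 3/2 gives |z − 2| = |(z − 5) + 3| ≥ 3 − 3/2 = 3/2.
Hence |(6z - 2)/(z - 2) − (28/3)| < 10|z − 5|/(3·(3/2)) = (20/9)|z − 5|, which is < ε once |z − 5| < (9/20)ε.
Take δ = min(3/2, (9/20)ε). Then 0 < |z − 5| < δ forces both bounds, so |(6z - 2)/(z - 2) − (28/3)| < ε.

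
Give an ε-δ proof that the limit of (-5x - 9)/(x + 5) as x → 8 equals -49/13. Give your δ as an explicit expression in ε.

Let ε > 0. We want δ > 0 with 0 < |x − 8| < δ ⇒ |(-5x - 9)/(x + 5) + 49/13| < ε.
Combining over a common denominator, (-5x - 9)/(x + 5) + 49/13 = [(-5x - 9)·13 − (-49)·(x + 5)] / [13·(x + 5)] = -16(x − 8) / (13(x + 5)).
So |(-5x - 9)/(x + 5) + 49/13| = 16|x − 8| / (13·|x + 5|).
Restrict δ ≤ 13/2. Then |x − 8| < 13/2 gives |x + 5| = |(x − 8) + 13| ≥ 13 − 13/2 = 13/2.
Hence |(-5x - 9)/(x + 5) + 49/13| < 16|x − 8|/(13·(13/2)) = (32/169)|x − 8|, which is < ε once |x − 8| < (169/32)ε.
Take δ = min(13/2, (169/32)ε). Then 0 < |x − 8| < δ forces both bounds, so |(-5x - 9)/(x + 5) + 49/13| < ε.

δ = min(13/2, (169/32)ε)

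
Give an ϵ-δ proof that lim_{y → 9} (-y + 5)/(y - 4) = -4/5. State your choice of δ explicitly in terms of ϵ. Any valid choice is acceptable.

δ = min(5/2, (25/2)ϵ)

Suppose ϵ > 0. We want δ > 0 with 0 < |y − 9| < δ ⇒ |(-y + 5)/(y - 4) + 4/5| < ϵ.
Combining over a common denominator, (-y + 5)/(y - 4) + 4/5 = [(-y + 5)·5 − (-4)·(y - 4)] / [5·(y - 4)] = -1(y − 9) / (5(y - 4)).
So |(-y + 5)/(y - 4) + 4/5| = |y − 9| / (5·|y − 4|).
Require δ ≤ 5/2, so |y − 4| ≥ |5| − |y − 9| > 5 − 5/2 = 5/2.
Hence |(-y + 5)/(y - 4) + 4/5| < |y − 9|/(5·(5/2)) = (2/25)|y − 9|, which is < ϵ once |y − 9| < (25/2)ϵ.
Take δ = min(5/2, (25/2)ϵ). Then 0 < |y − 9| < δ forces both bounds, so |(-y + 5)/(y - 4) + 4/5| < ϵ.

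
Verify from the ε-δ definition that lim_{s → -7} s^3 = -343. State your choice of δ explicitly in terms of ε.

δ = min(1, ε/169)

Suppose ε > 0. We seek δ > 0 with 0 < |s + 7| < δ ⇒ |s^3 + 343| < ε.
Factor: s^3 + 343 = (s + 7)(s^2 - 7s + 49), so |s^3 + 343| = |s + 7|·|s^2 - 7s + 49|.
Restrict δ ≤ 1. Then |s + 7| < 1 gives |s| < 8, so by the triangle inequality |s^2 - 7s + 49| ≤ 8^2 + 7·8 + 49 = 169.
Hence |s^3 + 343| ≤ 169|s + 7|, which is < ε once |s + 7| < ε/169.
Take δ = min(1, ε/169). If 0 < |s + 7| < δ then both bounds hold and |s^3 + 343| ≤ 169|s + 7| < 169·(ε/169) = ε.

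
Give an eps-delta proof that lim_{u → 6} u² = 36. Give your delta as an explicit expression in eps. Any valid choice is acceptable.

delta = min(1, eps/13)

Fix eps > 0. We seek delta > 0 with 0 < |u − 6| < delta ⇒ |u² − 36| < eps.
Factor: u² − 36 = (u − 6)(u + 6), so |u² − 36| = |u − 6|·|u + 6|.
Impose delta ≤ 1 so that |u| < 7; then |u + 6| ≤ 13.
Hence |u² − 36| ≤ 13|u − 6|, which is < eps once |u − 6| < eps/13.
Take delta = min(1, eps/13). If 0 < |u − 6| < delta then both bounds hold and |u² − 36| ≤ 13|u − 6| < 13·(eps/13) = eps.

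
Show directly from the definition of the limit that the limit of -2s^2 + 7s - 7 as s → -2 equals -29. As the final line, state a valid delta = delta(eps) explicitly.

Let eps > 0 be given. We want delta > 0 such that 0 < |s + 2| < delta implies |(-2s^2 + 7s - 7) + 29| < eps.
(-2s^2 + 7s - 7) + 29 = -2s^2 + 7s + 22 = (s + 2)(-2s + 11).
So |(-2s^2 + 7s - 7) + 29| = |s + 2|·|-2s + 11|.
Require delta ≤ 1. Then |s + 2| < 1 gives |s| < 3, and by the triangle inequality |-2s + 11| ≤ 2·3 + 11 = 17.
Hence |(-2s^2 + 7s - 7) + 29| ≤ 17|s + 2| < eps provided |s + 2| < eps/17.
Take delta = min(1, eps/17). Then 0 < |s + 2| < delta gives both |s + 2| < 1 and |s + 2| < eps/17, so |(-2s^2 + 7s - 7) + 29| < eps.

delta = min(1, eps/17)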